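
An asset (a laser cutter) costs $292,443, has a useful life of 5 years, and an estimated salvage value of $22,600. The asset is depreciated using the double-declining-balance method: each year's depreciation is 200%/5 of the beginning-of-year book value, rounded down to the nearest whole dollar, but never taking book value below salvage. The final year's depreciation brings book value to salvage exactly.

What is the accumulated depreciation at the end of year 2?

$187,163

Depreciable base = $292,443 − $22,600 = $269,843.
Year 1: ⌊$292,443 × 200%/5⌋ = $116,977. Book value $175,466.
Year 2: ⌊$175,466 × 200%/5⌋ = $70,186. Book value $105,280.
Accumulated through year 2 = $292,443 − $105,280 = $187,163.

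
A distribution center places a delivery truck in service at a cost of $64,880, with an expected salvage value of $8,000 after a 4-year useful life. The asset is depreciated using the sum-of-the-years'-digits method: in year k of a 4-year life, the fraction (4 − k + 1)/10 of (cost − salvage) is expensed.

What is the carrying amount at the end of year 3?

$13,688

Depreciable base = $64,880 − $8,000 = $56,880.
Sum of the years' digits = 4+3+2+1 = 10.
Year 1: $56,880 × 4/10 = $22,752. Book value $42,128.
Year 2: $56,880 × 3/10 = $17,064. Book value $25,064.
Year 3: $56,880 × 2/10 = $11,376. Book value $13,688.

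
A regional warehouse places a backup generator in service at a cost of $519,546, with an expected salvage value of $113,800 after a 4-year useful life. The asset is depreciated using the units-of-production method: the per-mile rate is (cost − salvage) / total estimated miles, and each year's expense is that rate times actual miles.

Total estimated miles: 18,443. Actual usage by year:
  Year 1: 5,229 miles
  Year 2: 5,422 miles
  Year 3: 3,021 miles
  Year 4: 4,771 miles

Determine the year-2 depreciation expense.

Depreciable base = $519,546 − $113,800 = $405,746.
Rate = $405,746 / 18,443 miles = $22 per mile.
Year 1: 5,229 × $22 = $115,038. Book value $404,508.
Year 2: 5,422 × $22 = $119,284. Book value $285,224.

$119,284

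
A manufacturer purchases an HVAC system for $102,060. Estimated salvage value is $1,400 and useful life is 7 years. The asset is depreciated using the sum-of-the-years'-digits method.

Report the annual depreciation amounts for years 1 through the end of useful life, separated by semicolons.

$25,165; $21,570; $17,975; $14,380; $10,785; $7,190; $3,595

Depreciable base = $102,060 − $1,400 = $100,660.
Sum of the years' digits = 7+6+5+4+3+2+1 = 28.
Year 1: $100,660 × 7/28 = $25,165. Book value $76,895.
Year 2: $100,660 × 6/28 = $21,570. Book value $55,325.
Year 3: $100,660 × 5/28 = $17,975. Book value $37,350.
Year 4: $100,660 × 4/28 = $14,380. Book value $22,970.
Year 5: $100,660 × 3/28 = $10,785. Book value $12,185.
Year 6: $100,660 × 2/28 = $7,190. Book value $4,995.
Year 7: $100,660 × 1/28 = $3,595. Book value $1,400.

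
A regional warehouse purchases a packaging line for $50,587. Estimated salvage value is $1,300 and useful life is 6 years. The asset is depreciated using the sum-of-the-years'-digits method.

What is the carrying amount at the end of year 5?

Depreciable base = $50,587 − $1,300 = $49,287.
Sum of the years' digits = 6+5+4+3+2+1 = 21.
Year 1: $49,287 × 6/21 = $14,082. Book value $36,505.
Year 2: $49,287 × 5/21 = $11,735. Book value $24,770.
Year 3: $49,287 × 4/21 = $9,388. Book value $15,382.
Year 4: $49,287 × 3/21 = $7,041. Book value $8,341.
Year 5: $49,287 × 2/21 = $4,694. Book value $3,647.

$3,647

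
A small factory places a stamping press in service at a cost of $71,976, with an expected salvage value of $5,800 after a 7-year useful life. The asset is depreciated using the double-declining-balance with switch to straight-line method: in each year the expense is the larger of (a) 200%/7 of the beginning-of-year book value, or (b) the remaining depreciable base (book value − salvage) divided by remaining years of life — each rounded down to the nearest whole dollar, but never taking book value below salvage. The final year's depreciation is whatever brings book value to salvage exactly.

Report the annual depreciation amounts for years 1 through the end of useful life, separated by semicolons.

$20,564; $14,689; $10,492; $7,494; $5,353; $3,824; $3,760

Depreciable base = $71,976 − $5,800 = $66,176.
Year 1: DB = ⌊$71,976 × 200%/7⌋ = $20,564; SL = ⌊$66,176/7⌋ = $9,453 → take DB $20,564. Book value $51,412.
Year 2: DB = ⌊$51,412 × 200%/7⌋ = $14,689; SL = ⌊$45,612/6⌋ = $7,602 → take DB $14,689. Book value $36,723.
Year 3: DB = ⌊$36,723 × 200%/7⌋ = $10,492; SL = ⌊$30,923/5⌋ = $6,184 → take DB $10,492. Book value $26,231.
Year 4: DB = ⌊$26,231 × 200%/7⌋ = $7,494; SL = ⌊$20,431/4⌋ = $5,107 → take DB $7,494. Book value $18,737.
Year 5: DB = ⌊$18,737 × 200%/7⌋ = $5,353; SL = ⌊$12,937/3⌋ = $4,312 → take DB $5,353. Book value $13,384.
Year 6: DB = ⌊$13,384 × 200%/7⌋ = $3,824; SL = ⌊$7,584/2⌋ = $3,792 → take DB $3,824. Book value $9,560.
Year 7 (final): $9,560 − $5,800 = $3,760. Book value $5,800.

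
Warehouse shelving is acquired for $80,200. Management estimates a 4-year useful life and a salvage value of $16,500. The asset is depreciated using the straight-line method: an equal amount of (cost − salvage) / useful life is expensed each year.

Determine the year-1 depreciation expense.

Depreciable base = $80,200 − $16,500 = $63,700.
Annual expense = $63,700 / 4 = $15,925.

$15,925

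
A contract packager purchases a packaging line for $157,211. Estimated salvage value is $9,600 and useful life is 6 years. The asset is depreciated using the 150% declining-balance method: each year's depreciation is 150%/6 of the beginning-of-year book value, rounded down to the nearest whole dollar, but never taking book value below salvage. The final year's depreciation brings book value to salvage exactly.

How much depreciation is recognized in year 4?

Depreciable base = $157,211 − $9,600 = $147,611.
Year 1: ⌊$157,211 × 150%/6⌋ = $39,302. Book value $117,909.
Year 2: ⌊$117,909 × 150%/6⌋ = $29,477. Book value $88,432.
Year 3: ⌊$88,432 × 150%/6⌋ = $22,108. Book value $66,324.
Year 4: ⌊$66,324 × 150%/6⌋ = $16,581. Book value $49,743.

$16,581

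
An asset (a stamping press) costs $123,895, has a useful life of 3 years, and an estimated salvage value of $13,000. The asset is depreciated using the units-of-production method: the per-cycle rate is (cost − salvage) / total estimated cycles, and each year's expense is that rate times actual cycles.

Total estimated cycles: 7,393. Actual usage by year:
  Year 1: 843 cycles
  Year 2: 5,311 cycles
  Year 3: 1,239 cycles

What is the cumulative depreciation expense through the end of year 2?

Depreciable base = $123,895 − $13,000 = $110,895.
Rate = $110,895 / 7,393 cycles = $15 per cycle.
Year 1: 843 × $15 = $12,645. Book value $111,250.
Year 2: 5,311 × $15 = $79,665. Book value $31,585.
Accumulated through year 2 = $123,895 − $31,585 = $92,310.

$92,310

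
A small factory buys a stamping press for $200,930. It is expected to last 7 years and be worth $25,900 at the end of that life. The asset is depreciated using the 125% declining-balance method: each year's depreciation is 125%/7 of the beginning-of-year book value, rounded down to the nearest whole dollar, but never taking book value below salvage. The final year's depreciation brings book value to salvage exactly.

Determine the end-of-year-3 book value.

Depreciable base = $200,930 − $25,900 = $175,030.
Year 1: ⌊$200,930 × 125%/7⌋ = $35,880. Book value $165,050.
Year 2: ⌊$165,050 × 125%/7⌋ = $29,473. Book value $135,577.
Year 3: ⌊$135,577 × 125%/7⌋ = $24,210. Book value $111,367.

$111,367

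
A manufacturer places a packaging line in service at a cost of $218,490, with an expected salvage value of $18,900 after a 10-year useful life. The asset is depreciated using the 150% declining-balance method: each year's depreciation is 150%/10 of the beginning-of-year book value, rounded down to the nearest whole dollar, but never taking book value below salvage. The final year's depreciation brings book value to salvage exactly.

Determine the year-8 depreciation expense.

Depreciable base = $218,490 − $18,900 = $199,590.
Year 1: ⌊$218,490 × 150%/10⌋ = $32,773. Book value $185,717.
Year 2: ⌊$185,717 × 150%/10⌋ = $27,857. Book value $157,860.
Year 3: ⌊$157,860 × 150%/10⌋ = $23,679. Book value $134,181.
Year 4: ⌊$134,181 × 150%/10⌋ = $20,127. Book value $114,054.
Year 5: ⌊$114,054 × 150%/10⌋ = $17,108. Book value $96,946.
Year 6: ⌊$96,946 × 150%/10⌋ = $14,541. Book value $82,405.
Year 7: ⌊$82,405 × 150%/10⌋ = $12,360. Book value $70,045.
Year 8: ⌊$70,045 × 150%/10⌋ = $10,506. Book value $59,539.

$10,506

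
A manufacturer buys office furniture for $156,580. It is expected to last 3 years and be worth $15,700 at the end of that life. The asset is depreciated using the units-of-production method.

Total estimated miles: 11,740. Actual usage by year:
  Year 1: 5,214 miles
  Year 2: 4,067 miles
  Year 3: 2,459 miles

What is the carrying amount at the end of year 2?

$45,208

Depreciable base = $156,580 − $15,700 = $140,880.
Rate = $140,880 / 11,740 miles = $12 per mile.
Year 1: 5,214 × $12 = $62,568. Book value $94,012.
Year 2: 4,067 × $12 = $48,804. Book value $45,208.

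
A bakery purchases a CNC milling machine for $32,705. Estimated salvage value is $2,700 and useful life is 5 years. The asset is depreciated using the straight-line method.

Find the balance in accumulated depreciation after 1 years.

Depreciable base = $32,705 − $2,700 = $30,005.
Annual expense = $30,005 / 5 = $6,001.
End of year 1: book value $26,704.
Accumulated through year 1 = $32,705 − $26,704 = $6,001.

$6,001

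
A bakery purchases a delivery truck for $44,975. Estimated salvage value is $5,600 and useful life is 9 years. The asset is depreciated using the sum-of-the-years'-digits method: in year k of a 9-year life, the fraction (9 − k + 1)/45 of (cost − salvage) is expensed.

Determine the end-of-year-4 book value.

$18,725

Depreciable base = $44,975 − $5,600 = $39,375.
Sum of the years' digits = 9+8+7+6+5+4+3+2+1 = 45.
Year 1: $39,375 × 9/45 = $7,875. Book value $37,100.
Year 2: $39,375 × 8/45 = $7,000. Book value $30,100.
Year 3: $39,375 × 7/45 = $6,125. Book value $23,975.
Year 4: $39,375 × 6/45 = $5,250. Book value $18,725.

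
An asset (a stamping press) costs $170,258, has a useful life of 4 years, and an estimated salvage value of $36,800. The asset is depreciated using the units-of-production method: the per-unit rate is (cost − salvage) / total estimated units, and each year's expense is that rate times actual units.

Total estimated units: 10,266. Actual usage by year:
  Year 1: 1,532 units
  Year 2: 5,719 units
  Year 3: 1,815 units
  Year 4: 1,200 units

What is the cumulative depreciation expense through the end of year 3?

$117,858

Depreciable base = $170,258 − $36,800 = $133,458.
Rate = $133,458 / 10,266 units = $13 per unit.
Year 1: 1,532 × $13 = $19,916. Book value $150,342.
Year 2: 5,719 × $13 = $74,347. Book value $75,995.
Year 3: 1,815 × $13 = $23,595. Book value $52,400.
Accumulated through year 3 = $170,258 − $52,400 = $117,858.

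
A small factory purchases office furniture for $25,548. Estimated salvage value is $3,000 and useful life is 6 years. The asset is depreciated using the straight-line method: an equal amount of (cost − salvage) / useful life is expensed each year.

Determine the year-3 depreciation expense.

$3,758

Depreciable base = $25,548 − $3,000 = $22,548.
Annual expense = $22,548 / 6 = $3,758.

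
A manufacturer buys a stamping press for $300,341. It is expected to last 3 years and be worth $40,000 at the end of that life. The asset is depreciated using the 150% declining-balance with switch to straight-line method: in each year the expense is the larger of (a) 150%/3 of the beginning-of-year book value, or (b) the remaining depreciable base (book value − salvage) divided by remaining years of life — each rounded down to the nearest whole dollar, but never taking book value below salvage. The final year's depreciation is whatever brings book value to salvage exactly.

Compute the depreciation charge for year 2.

Depreciable base = $300,341 − $40,000 = $260,341.
Year 1: DB = ⌊$300,341 × 150%/3⌋ = $150,170; SL = ⌊$260,341/3⌋ = $86,780 → take DB $150,170. Book value $150,171.
Year 2: DB = ⌊$150,171 × 150%/3⌋ = $75,085; SL = ⌊$110,171/2⌋ = $55,085 → take DB $75,085. Book value $75,086.

$75,085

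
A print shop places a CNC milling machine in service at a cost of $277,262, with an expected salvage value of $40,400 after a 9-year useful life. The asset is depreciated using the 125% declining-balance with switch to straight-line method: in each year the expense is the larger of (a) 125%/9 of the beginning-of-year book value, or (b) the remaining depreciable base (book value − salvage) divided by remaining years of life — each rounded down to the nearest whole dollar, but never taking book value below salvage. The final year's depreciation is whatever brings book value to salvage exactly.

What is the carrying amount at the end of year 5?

Depreciable base = $277,262 − $40,400 = $236,862.
Year 1: DB = ⌊$277,262 × 125%/9⌋ = $38,508; SL = ⌊$236,862/9⌋ = $26,318 → take DB $38,508. Book value $238,754.
Year 2: DB = ⌊$238,754 × 125%/9⌋ = $33,160; SL = ⌊$198,354/8⌋ = $24,794 → take DB $33,160. Book value $205,594.
Year 3: DB = ⌊$205,594 × 125%/9⌋ = $28,554; SL = ⌊$165,194/7⌋ = $23,599 → take DB $28,554. Book value $177,040.
Year 4: DB = ⌊$177,040 × 125%/9⌋ = $24,588; SL = ⌊$136,640/6⌋ = $22,773 → take DB $24,588. Book value $152,452.
Year 5: DB = ⌊$152,452 × 125%/9⌋ = $21,173; SL = ⌊$112,052/5⌋ = $22,410 → take SL $22,410. Book value $130,042.

$130,042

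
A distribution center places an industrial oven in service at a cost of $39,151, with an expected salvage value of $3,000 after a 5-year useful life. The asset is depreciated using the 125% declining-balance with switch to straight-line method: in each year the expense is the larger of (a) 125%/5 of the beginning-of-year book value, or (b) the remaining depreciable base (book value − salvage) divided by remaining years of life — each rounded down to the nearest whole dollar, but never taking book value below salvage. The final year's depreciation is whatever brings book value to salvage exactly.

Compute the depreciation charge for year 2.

$7,341

Depreciable base = $39,151 − $3,000 = $36,151.
Year 1: DB = ⌊$39,151 × 125%/5⌋ = $9,787; SL = ⌊$36,151/5⌋ = $7,230 → take DB $9,787. Book value $29,364.
Year 2: DB = ⌊$29,364 × 125%/5⌋ = $7,341; SL = ⌊$26,364/4⌋ = $6,591 → take DB $7,341. Book value $22,023.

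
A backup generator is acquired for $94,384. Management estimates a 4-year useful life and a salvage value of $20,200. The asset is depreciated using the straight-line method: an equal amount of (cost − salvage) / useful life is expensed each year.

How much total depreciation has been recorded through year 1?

$18,546

Depreciable base = $94,384 − $20,200 = $74,184.
Annual expense = $74,184 / 4 = $18,546.
End of year 1: book value $75,838.
Accumulated through year 1 = $94,384 − $75,838 = $18,546.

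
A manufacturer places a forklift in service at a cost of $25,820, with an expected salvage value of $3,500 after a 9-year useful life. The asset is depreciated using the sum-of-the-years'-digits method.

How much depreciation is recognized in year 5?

$2,480

Depreciable base = $25,820 − $3,500 = $22,320.
Sum of the years' digits = 9+8+7+6+5+4+3+2+1 = 45.
Year 1: $22,320 × 9/45 = $4,464. Book value $21,356.
Year 2: $22,320 × 8/45 = $3,968. Book value $17,388.
Year 3: $22,320 × 7/45 = $3,472. Book value $13,916.
Year 4: $22,320 × 6/45 = $2,976. Book value $10,940.
Year 5: $22,320 × 5/45 = $2,480. Book value $8,460.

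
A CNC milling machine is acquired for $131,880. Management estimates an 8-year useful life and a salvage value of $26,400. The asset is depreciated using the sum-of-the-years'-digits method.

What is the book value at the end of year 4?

$55,700

Depreciable base = $131,880 − $26,400 = $105,480.
Sum of the years' digits = 8+7+6+5+4+3+2+1 = 36.
Year 1: $105,480 × 8/36 = $23,440. Book value $108,440.
Year 2: $105,480 × 7/36 = $20,510. Book value $87,930.
Year 3: $105,480 × 6/36 = $17,580. Book value $70,350.
Year 4: $105,480 × 5/36 = $14,650. Book value $55,700.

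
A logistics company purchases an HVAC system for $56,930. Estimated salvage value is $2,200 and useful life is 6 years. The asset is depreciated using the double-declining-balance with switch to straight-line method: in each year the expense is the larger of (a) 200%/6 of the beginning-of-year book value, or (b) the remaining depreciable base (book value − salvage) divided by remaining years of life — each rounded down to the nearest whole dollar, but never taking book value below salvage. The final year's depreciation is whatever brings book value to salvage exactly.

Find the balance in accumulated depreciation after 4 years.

$45,684

Depreciable base = $56,930 − $2,200 = $54,730.
Year 1: DB = ⌊$56,930 × 200%/6⌋ = $18,976; SL = ⌊$54,730/6⌋ = $9,121 → take DB $18,976. Book value $37,954.
Year 2: DB = ⌊$37,954 × 200%/6⌋ = $12,651; SL = ⌊$35,754/5⌋ = $7,150 → take DB $12,651. Book value $25,303.
Year 3: DB = ⌊$25,303 × 200%/6⌋ = $8,434; SL = ⌊$23,103/4⌋ = $5,775 → take DB $8,434. Book value $16,869.
Year 4: DB = ⌊$16,869 × 200%/6⌋ = $5,623; SL = ⌊$14,669/3⌋ = $4,889 → take DB $5,623. Book value $11,246.
Accumulated through year 4 = $56,930 − $11,246 = $45,684.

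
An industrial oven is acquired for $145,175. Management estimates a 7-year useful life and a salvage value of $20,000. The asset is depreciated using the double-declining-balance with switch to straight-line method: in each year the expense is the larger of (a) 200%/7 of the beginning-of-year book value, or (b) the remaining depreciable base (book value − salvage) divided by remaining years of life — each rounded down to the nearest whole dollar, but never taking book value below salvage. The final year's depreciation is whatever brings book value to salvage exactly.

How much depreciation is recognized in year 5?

Depreciable base = $145,175 − $20,000 = $125,175.
Year 1: DB = ⌊$145,175 × 200%/7⌋ = $41,478; SL = ⌊$125,175/7⌋ = $17,882 → take DB $41,478. Book value $103,697.
Year 2: DB = ⌊$103,697 × 200%/7⌋ = $29,627; SL = ⌊$83,697/6⌋ = $13,949 → take DB $29,627. Book value $74,070.
Year 3: DB = ⌊$74,070 × 200%/7⌋ = $21,162; SL = ⌊$54,070/5⌋ = $10,814 → take DB $21,162. Book value $52,908.
Year 4: DB = ⌊$52,908 × 200%/7⌋ = $15,116; SL = ⌊$32,908/4⌋ = $8,227 → take DB $15,116. Book value $37,792.
Year 5: DB = ⌊$37,792 × 200%/7⌋ = $10,797; SL = ⌊$17,792/3⌋ = $5,930 → take DB $10,797. Book value $26,995.

$10,797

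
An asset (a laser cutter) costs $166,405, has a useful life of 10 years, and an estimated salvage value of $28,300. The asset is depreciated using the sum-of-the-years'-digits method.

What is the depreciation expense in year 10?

$2,511

Depreciable base = $166,405 − $28,300 = $138,105.
Sum of the years' digits = 10+9+8+7+6+5+4+3+2+1 = 55.
Year 1: $138,105 × 10/55 = $25,110. Book value $141,295.
Year 2: $138,105 × 9/55 = $22,599. Book value $118,696.
Year 3: $138,105 × 8/55 = $20,088. Book value $98,608.
Year 4: $138,105 × 7/55 = $17,577. Book value $81,031.
Year 5: $138,105 × 6/55 = $15,066. Book value $65,965.
Year 6: $138,105 × 5/55 = $12,555. Book value $53,410.
Year 7: $138,105 × 4/55 = $10,044. Book value $43,366.
Year 8: $138,105 × 3/55 = $7,533. Book value $35,833.
Year 9: $138,105 × 2/55 = $5,022. Book value $30,811.
Year 10: $138,105 × 1/55 = $2,511. Book value $28,300.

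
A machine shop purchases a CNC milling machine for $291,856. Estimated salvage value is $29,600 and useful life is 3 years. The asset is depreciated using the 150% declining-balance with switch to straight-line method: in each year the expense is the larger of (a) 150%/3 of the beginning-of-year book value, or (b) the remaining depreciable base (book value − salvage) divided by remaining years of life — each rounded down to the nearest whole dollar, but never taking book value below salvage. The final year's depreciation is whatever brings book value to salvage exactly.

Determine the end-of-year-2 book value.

Depreciable base = $291,856 − $29,600 = $262,256.
Year 1: DB = ⌊$291,856 × 150%/3⌋ = $145,928; SL = ⌊$262,256/3⌋ = $87,418 → take DB $145,928. Book value $145,928.
Year 2: DB = ⌊$145,928 × 150%/3⌋ = $72,964; SL = ⌊$116,328/2⌋ = $58,164 → take DB $72,964. Book value $72,964.

$72,964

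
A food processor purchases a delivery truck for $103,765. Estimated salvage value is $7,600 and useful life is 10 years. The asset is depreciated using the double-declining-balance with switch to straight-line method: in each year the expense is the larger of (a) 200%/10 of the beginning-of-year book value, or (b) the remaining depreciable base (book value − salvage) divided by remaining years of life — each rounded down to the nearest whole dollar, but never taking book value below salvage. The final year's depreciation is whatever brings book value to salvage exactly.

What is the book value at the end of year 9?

$12,321

Depreciable base = $103,765 − $7,600 = $96,165.
Year 1: DB = ⌊$103,765 × 200%/10⌋ = $20,753; SL = ⌊$96,165/10⌋ = $9,616 → take DB $20,753. Book value $83,012.
Year 2: DB = ⌊$83,012 × 200%/10⌋ = $16,602; SL = ⌊$75,412/9⌋ = $8,379 → take DB $16,602. Book value $66,410.
Year 3: DB = ⌊$66,410 × 200%/10⌋ = $13,282; SL = ⌊$58,810/8⌋ = $7,351 → take DB $13,282. Book value $53,128.
Year 4: DB = ⌊$53,128 × 200%/10⌋ = $10,625; SL = ⌊$45,528/7⌋ = $6,504 → take DB $10,625. Book value $42,503.
Year 5: DB = ⌊$42,503 × 200%/10⌋ = $8,500; SL = ⌊$34,903/6⌋ = $5,817 → take DB $8,500. Book value $34,003.
Year 6: DB = ⌊$34,003 × 200%/10⌋ = $6,800; SL = ⌊$26,403/5⌋ = $5,280 → take DB $6,800. Book value $27,203.
Year 7: DB = ⌊$27,203 × 200%/10⌋ = $5,440; SL = ⌊$19,603/4⌋ = $4,900 → take DB $5,440. Book value $21,763.
Year 8: DB = ⌊$21,763 × 200%/10⌋ = $4,352; SL = ⌊$14,163/3⌋ = $4,721 → take SL $4,721. Book value $17,042.
Year 9: DB = ⌊$17,042 × 200%/10⌋ = $3,408; SL = ⌊$9,442/2⌋ = $4,721 → take SL $4,721. Book value $12,321.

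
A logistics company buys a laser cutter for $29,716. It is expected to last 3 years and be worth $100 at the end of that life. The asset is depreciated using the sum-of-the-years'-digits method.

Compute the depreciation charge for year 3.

$4,936

Depreciable base = $29,716 − $100 = $29,616.
Sum of the years' digits = 3+2+1 = 6.
Year 1: $29,616 × 3/6 = $14,808. Book value $14,908.
Year 2: $29,616 × 2/6 = $9,872. Book value $5,036.
Year 3: $29,616 × 1/6 = $4,936. Book value $100.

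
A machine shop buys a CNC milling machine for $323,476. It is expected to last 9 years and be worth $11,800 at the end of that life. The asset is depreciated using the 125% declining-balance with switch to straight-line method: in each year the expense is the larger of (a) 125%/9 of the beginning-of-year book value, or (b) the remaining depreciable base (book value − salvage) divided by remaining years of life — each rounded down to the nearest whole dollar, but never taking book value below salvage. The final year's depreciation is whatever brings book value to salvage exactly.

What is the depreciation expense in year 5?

Depreciable base = $323,476 − $11,800 = $311,676.
Year 1: DB = ⌊$323,476 × 125%/9⌋ = $44,927; SL = ⌊$311,676/9⌋ = $34,630 → take DB $44,927. Book value $278,549.
Year 2: DB = ⌊$278,549 × 125%/9⌋ = $38,687; SL = ⌊$266,749/8⌋ = $33,343 → take DB $38,687. Book value $239,862.
Year 3: DB = ⌊$239,862 × 125%/9⌋ = $33,314; SL = ⌊$228,062/7⌋ = $32,580 → take DB $33,314. Book value $206,548.
Year 4: DB = ⌊$206,548 × 125%/9⌋ = $28,687; SL = ⌊$194,748/6⌋ = $32,458 → take SL $32,458. Book value $174,090.
Year 5: DB = ⌊$174,090 × 125%/9⌋ = $24,179; SL = ⌊$162,290/5⌋ = $32,458 → take SL $32,458. Book value $141,632.

$32,458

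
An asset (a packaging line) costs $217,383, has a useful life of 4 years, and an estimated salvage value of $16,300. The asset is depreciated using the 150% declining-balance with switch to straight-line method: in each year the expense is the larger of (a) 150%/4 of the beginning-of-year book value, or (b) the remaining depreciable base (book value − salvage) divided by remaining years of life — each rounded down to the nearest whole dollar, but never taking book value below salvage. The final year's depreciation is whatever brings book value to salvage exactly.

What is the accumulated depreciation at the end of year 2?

Depreciable base = $217,383 − $16,300 = $201,083.
Year 1: DB = ⌊$217,383 × 150%/4⌋ = $81,518; SL = ⌊$201,083/4⌋ = $50,270 → take DB $81,518. Book value $135,865.
Year 2: DB = ⌊$135,865 × 150%/4⌋ = $50,949; SL = ⌊$119,565/3⌋ = $39,855 → take DB $50,949. Book value $84,916.
Accumulated through year 2 = $217,383 − $84,916 = $132,467.

$132,467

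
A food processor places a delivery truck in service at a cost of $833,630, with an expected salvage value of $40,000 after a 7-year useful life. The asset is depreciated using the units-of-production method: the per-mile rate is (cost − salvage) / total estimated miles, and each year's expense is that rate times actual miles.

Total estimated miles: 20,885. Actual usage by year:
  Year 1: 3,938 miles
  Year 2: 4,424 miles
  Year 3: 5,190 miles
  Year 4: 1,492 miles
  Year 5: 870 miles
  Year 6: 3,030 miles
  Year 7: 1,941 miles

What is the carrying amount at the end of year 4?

Depreciable base = $833,630 − $40,000 = $793,630.
Rate = $793,630 / 20,885 miles = $38 per mile.
Year 1: 3,938 × $38 = $149,644. Book value $683,986.
Year 2: 4,424 × $38 = $168,112. Book value $515,874.
Year 3: 5,190 × $38 = $197,220. Book value $318,654.
Year 4: 1,492 × $38 = $56,696. Book value $261,958.

$261,958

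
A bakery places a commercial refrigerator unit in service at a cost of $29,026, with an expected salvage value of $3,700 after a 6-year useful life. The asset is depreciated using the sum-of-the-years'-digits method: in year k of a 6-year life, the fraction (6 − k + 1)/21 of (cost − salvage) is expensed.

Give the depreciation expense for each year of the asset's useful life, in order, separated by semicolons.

Depreciable base = $29,026 − $3,700 = $25,326.
Sum of the years' digits = 6+5+4+3+2+1 = 21.
Year 1: $25,326 × 6/21 = $7,236. Book value $21,790.
Year 2: $25,326 × 5/21 = $6,030. Book value $15,760.
Year 3: $25,326 × 4/21 = $4,824. Book value $10,936.
Year 4: $25,326 × 3/21 = $3,618. Book value $7,318.
Year 5: $25,326 × 2/21 = $2,412. Book value $4,906.
Year 6: $25,326 × 1/21 = $1,206. Book value $3,700.

$7,236; $6,030; $4,824; $3,618; $2,412; $1,206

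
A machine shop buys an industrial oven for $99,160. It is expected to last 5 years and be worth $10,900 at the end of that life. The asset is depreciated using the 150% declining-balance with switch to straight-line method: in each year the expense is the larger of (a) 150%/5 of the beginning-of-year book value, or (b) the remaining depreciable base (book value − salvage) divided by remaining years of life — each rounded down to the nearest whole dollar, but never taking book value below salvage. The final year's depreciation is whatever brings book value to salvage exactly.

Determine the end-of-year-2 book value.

$48,589

Depreciable base = $99,160 − $10,900 = $88,260.
Year 1: DB = ⌊$99,160 × 150%/5⌋ = $29,748; SL = ⌊$88,260/5⌋ = $17,652 → take DB $29,748. Book value $69,412.
Year 2: DB = ⌊$69,412 × 150%/5⌋ = $20,823; SL = ⌊$58,512/4⌋ = $14,628 → take DB $20,823. Book value $48,589.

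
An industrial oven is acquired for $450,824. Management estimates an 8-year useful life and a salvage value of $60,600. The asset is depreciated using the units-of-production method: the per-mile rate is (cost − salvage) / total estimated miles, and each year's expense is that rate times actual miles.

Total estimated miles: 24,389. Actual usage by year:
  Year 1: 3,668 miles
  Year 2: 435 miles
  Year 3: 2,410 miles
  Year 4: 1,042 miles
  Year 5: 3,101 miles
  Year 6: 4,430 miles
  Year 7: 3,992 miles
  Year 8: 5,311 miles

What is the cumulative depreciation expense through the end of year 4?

$120,880

Depreciable base = $450,824 − $60,600 = $390,224.
Rate = $390,224 / 24,389 miles = $16 per mile.
Year 1: 3,668 × $16 = $58,688. Book value $392,136.
Year 2: 435 × $16 = $6,960. Book value $385,176.
Year 3: 2,410 × $16 = $38,560. Book value $346,616.
Year 4: 1,042 × $16 = $16,672. Book value $329,944.
Accumulated through year 4 = $450,824 − $329,944 = $120,880.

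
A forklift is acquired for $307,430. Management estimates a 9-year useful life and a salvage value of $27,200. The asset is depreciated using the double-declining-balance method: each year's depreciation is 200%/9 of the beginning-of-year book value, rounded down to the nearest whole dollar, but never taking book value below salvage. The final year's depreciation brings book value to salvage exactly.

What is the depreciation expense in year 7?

Depreciable base = $307,430 − $27,200 = $280,230.
Year 1: ⌊$307,430 × 200%/9⌋ = $68,317. Book value $239,113.
Year 2: ⌊$239,113 × 200%/9⌋ = $53,136. Book value $185,977.
Year 3: ⌊$185,977 × 200%/9⌋ = $41,328. Book value $144,649.
Year 4: ⌊$144,649 × 200%/9⌋ = $32,144. Book value $112,505.
Year 5: ⌊$112,505 × 200%/9⌋ = $25,001. Book value $87,504.
Year 6: ⌊$87,504 × 200%/9⌋ = $19,445. Book value $68,059.
Year 7: ⌊$68,059 × 200%/9⌋ = $15,124. Book value $52,935.

$15,124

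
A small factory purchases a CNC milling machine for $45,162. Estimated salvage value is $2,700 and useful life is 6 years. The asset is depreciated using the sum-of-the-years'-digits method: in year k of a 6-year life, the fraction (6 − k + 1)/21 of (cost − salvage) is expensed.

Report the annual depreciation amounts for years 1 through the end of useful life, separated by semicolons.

$12,132; $10,110; $8,088; $6,066; $4,044; $2,022

Depreciable base = $45,162 − $2,700 = $42,462.
Sum of the years' digits = 6+5+4+3+2+1 = 21.
Year 1: $42,462 × 6/21 = $12,132. Book value $33,030.
Year 2: $42,462 × 5/21 = $10,110. Book value $22,920.
Year 3: $42,462 × 4/21 = $8,088. Book value $14,832.
Year 4: $42,462 × 3/21 = $6,066. Book value $8,766.
Year 5: $42,462 × 2/21 = $4,044. Book value $4,722.
Year 6: $42,462 × 1/21 = $2,022. Book value $2,700.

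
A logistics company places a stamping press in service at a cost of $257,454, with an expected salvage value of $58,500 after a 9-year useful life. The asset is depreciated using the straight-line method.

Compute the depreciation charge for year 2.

$22,106

Depreciable base = $257,454 − $58,500 = $198,954.
Annual expense = $198,954 / 9 = $22,106.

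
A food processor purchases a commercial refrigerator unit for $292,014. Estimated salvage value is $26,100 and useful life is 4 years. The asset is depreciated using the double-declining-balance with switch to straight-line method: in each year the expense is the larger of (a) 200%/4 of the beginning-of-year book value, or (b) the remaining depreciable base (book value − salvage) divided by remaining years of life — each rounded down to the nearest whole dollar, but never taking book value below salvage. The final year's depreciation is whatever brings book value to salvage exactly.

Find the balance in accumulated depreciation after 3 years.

$255,512

Depreciable base = $292,014 − $26,100 = $265,914.
Year 1: DB = ⌊$292,014 × 200%/4⌋ = $146,007; SL = ⌊$265,914/4⌋ = $66,478 → take DB $146,007. Book value $146,007.
Year 2: DB = ⌊$146,007 × 200%/4⌋ = $73,003; SL = ⌊$119,907/3⌋ = $39,969 → take DB $73,003. Book value $73,004.
Year 3: DB = ⌊$73,004 × 200%/4⌋ = $36,502; SL = ⌊$46,904/2⌋ = $23,452 → take DB $36,502. Book value $36,502.
Accumulated through year 3 = $292,014 − $36,502 = $255,512.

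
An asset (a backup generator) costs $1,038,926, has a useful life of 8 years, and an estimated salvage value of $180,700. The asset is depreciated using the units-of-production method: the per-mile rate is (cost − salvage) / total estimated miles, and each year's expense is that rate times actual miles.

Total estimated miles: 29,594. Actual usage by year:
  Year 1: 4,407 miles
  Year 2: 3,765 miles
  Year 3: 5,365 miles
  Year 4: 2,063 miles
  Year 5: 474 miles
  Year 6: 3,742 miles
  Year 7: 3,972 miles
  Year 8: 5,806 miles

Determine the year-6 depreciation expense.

Depreciable base = $1,038,926 − $180,700 = $858,226.
Rate = $858,226 / 29,594 miles = $29 per mile.
Year 1: 4,407 × $29 = $127,803. Book value $911,123.
Year 2: 3,765 × $29 = $109,185. Book value $801,938.
Year 3: 5,365 × $29 = $155,585. Book value $646,353.
Year 4: 2,063 × $29 = $59,827. Book value $586,526.
Year 5: 474 × $29 = $13,746. Book value $572,780.
Year 6: 3,742 × $29 = $108,518. Book value $464,262.

$108,518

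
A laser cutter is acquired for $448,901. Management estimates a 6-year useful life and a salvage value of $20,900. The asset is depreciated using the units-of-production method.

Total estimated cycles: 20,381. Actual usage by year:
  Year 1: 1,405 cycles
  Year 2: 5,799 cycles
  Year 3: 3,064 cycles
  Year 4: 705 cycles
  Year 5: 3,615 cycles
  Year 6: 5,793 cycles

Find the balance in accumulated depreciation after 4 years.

Depreciable base = $448,901 − $20,900 = $428,001.
Rate = $428,001 / 20,381 cycles = $21 per cycle.
Year 1: 1,405 × $21 = $29,505. Book value $419,396.
Year 2: 5,799 × $21 = $121,779. Book value $297,617.
Year 3: 3,064 × $21 = $64,344. Book value $233,273.
Year 4: 705 × $21 = $14,805. Book value $218,468.
Accumulated through year 4 = $448,901 − $218,468 = $230,433.

$230,433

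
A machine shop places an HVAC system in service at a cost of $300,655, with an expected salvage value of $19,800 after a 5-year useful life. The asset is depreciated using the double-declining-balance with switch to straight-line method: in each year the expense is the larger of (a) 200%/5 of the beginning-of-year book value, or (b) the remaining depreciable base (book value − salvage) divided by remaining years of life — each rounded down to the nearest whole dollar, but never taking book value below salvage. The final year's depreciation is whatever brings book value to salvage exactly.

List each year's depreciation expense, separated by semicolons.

Depreciable base = $300,655 − $19,800 = $280,855.
Year 1: DB = ⌊$300,655 × 200%/5⌋ = $120,262; SL = ⌊$280,855/5⌋ = $56,171 → take DB $120,262. Book value $180,393.
Year 2: DB = ⌊$180,393 × 200%/5⌋ = $72,157; SL = ⌊$160,593/4⌋ = $40,148 → take DB $72,157. Book value $108,236.
Year 3: DB = ⌊$108,236 × 200%/5⌋ = $43,294; SL = ⌊$88,436/3⌋ = $29,478 → take DB $43,294. Book value $64,942.
Year 4: DB = ⌊$64,942 × 200%/5⌋ = $25,976; SL = ⌊$45,142/2⌋ = $22,571 → take DB $25,976. Book value $38,966.
Year 5 (final): $38,966 − $19,800 = $19,166. Book value $19,800.

$120,262; $72,157; $43,294; $25,976; $19,166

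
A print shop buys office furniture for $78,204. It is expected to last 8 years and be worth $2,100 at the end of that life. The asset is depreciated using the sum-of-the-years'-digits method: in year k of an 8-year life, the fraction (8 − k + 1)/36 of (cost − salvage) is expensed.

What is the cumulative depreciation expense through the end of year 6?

Depreciable base = $78,204 − $2,100 = $76,104.
Sum of the years' digits = 8+7+6+5+4+3+2+1 = 36.
Year 1: $76,104 × 8/36 = $16,912. Book value $61,292.
Year 2: $76,104 × 7/36 = $14,798. Book value $46,494.
Year 3: $76,104 × 6/36 = $12,684. Book value $33,810.
Year 4: $76,104 × 5/36 = $10,570. Book value $23,240.
Year 5: $76,104 × 4/36 = $8,456. Book value $14,784.
Year 6: $76,104 × 3/36 = $6,342. Book value $8,442.
Accumulated through year 6 = $78,204 − $8,442 = $69,762.

$69,762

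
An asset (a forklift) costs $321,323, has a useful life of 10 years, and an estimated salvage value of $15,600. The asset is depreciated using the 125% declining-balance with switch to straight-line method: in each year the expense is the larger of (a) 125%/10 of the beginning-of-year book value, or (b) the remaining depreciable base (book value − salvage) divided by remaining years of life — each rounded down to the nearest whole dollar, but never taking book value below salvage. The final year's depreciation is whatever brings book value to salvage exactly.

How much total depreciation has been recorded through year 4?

Depreciable base = $321,323 − $15,600 = $305,723.
Year 1: DB = ⌊$321,323 × 125%/10⌋ = $40,165; SL = ⌊$305,723/10⌋ = $30,572 → take DB $40,165. Book value $281,158.
Year 2: DB = ⌊$281,158 × 125%/10⌋ = $35,144; SL = ⌊$265,558/9⌋ = $29,506 → take DB $35,144. Book value $246,014.
Year 3: DB = ⌊$246,014 × 125%/10⌋ = $30,751; SL = ⌊$230,414/8⌋ = $28,801 → take DB $30,751. Book value $215,263.
Year 4: DB = ⌊$215,263 × 125%/10⌋ = $26,907; SL = ⌊$199,663/7⌋ = $28,523 → take SL $28,523. Book value $186,740.
Accumulated through year 4 = $321,323 − $186,740 = $134,583.

$134,583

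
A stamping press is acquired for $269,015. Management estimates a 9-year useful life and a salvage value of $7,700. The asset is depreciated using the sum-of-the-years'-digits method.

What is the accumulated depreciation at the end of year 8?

$255,508

Depreciable base = $269,015 − $7,700 = $261,315.
Sum of the years' digits = 9+8+7+6+5+4+3+2+1 = 45.
Year 1: $261,315 × 9/45 = $52,263. Book value $216,752.
Year 2: $261,315 × 8/45 = $46,456. Book value $170,296.
Year 3: $261,315 × 7/45 = $40,649. Book value $129,647.
Year 4: $261,315 × 6/45 = $34,842. Book value $94,805.
Year 5: $261,315 × 5/45 = $29,035. Book value $65,770.
Year 6: $261,315 × 4/45 = $23,228. Book value $42,542.
Year 7: $261,315 × 3/45 = $17,421. Book value $25,121.
Year 8: $261,315 × 2/45 = $11,614. Book value $13,507.
Accumulated through year 8 = $269,015 − $13,507 = $255,508.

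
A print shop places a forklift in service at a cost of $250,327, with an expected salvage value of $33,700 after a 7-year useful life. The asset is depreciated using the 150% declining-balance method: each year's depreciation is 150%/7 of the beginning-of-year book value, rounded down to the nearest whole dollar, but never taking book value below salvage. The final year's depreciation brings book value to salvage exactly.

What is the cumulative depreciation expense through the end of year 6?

$191,428

Depreciable base = $250,327 − $33,700 = $216,627.
Year 1: ⌊$250,327 × 150%/7⌋ = $53,641. Book value $196,686.
Year 2: ⌊$196,686 × 150%/7⌋ = $42,147. Book value $154,539.
Year 3: ⌊$154,539 × 150%/7⌋ = $33,115. Book value $121,424.
Year 4: ⌊$121,424 × 150%/7⌋ = $26,019. Book value $95,405.
Year 5: ⌊$95,405 × 150%/7⌋ = $20,443. Book value $74,962.
Year 6: ⌊$74,962 × 150%/7⌋ = $16,063. Book value $58,899.
Accumulated through year 6 = $250,327 − $58,899 = $191,428.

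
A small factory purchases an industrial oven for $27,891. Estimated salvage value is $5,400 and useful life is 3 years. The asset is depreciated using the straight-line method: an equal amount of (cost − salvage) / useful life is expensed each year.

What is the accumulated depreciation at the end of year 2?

Depreciable base = $27,891 − $5,400 = $22,491.
Annual expense = $22,491 / 3 = $7,497.
End of year 1: book value $20,394.
End of year 2: book value $12,897.
Accumulated through year 2 = $27,891 − $12,897 = $14,994.

$14,994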